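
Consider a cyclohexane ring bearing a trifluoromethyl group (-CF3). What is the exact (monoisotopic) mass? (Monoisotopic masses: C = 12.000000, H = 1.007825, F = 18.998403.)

152.0813

Atom tally by fragment:
  cyclohexane ring core → C:6 H:12
  (− 1 ring H displaced by substituents)
  + CF3 → C:1 F:3
Element totals:
  C: 7
  H: 11
  F: 3
Molecular formula: C7H11F3.
  M = 7(12.0) + 11(1.007825) + 3(18.998403)
    = 84.000000 + 11.086075 + 56.995209 = 152.081284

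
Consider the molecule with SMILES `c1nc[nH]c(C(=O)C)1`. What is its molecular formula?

Atom tally by fragment:
  imidazole ring core → C:3 H:4 N:2
  (− 1 ring H displaced by substituents)
  + COCH3 → C:2 H:3 O:1
Element totals:
  C: 5
  H: 6
  N: 2
  O: 1

C5H6N2O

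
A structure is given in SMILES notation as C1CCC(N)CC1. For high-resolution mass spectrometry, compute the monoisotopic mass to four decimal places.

99.1048

Atom tally by fragment:
  cyclohexane ring core → C:6 H:12
  (− 1 ring H displaced by substituents)
  + NH2 → N:1 H:2
Element totals:
  C: 6
  H: 13
  N: 1
Molecular formula: C6H13N.
  M = 6(12.0) + 13(1.007825) + 14.003074
    = 72.000000 + 13.101725 + 14.003074 = 99.104799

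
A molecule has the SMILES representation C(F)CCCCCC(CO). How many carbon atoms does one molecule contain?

8

Atom tally by fragment:
  FCH2 → C:1 H:2 F:1
  CH2 → C:1 H:2
  CH2 → C:1 H:2
  CH2 → C:1 H:2
  CH2 → C:1 H:2
  CH2 → C:1 H:2
  CH2CH2OH → C:2 H:5 O:1
Element totals:
  C: 8
  H: 17
  F: 1
  O: 1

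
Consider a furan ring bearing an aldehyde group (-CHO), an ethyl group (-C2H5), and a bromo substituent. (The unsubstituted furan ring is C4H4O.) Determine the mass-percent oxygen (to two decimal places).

Atom tally by fragment:
  furan ring core → C:4 H:4 O:1
  (− 3 ring H displaced by substituents)
  + CHO → C:1 H:1 O:1
  + C2H5 → C:2 H:5
  + Br → Br:1
Element totals:
  C: 7
  H: 7
  Br: 1
  O: 2
Molecular formula: C7H7BrO2.
Molar mass = 203.035 g/mol.
Mass from O: 2 × 15.999 = 31.998 g/mol.
%O = 31.998 / 203.035 × 100 = 15.76%.

15.76%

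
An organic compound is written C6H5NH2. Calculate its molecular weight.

93.13 g/mol

Atom tally by fragment:
  benzene ring core → C:6 H:6
  (− 1 ring H displaced by substituents)
  + NH2 → N:1 H:2
Element totals:
  C: 6
  H: 7
  N: 1
Molecular formula: C6H7N.
  M = 6(12.011) + 7(1.008) + 14.007
    = 72.066 + 7.056 + 14.007 = 93.129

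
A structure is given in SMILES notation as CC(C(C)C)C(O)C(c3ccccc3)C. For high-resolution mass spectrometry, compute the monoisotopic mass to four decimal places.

Atom tally by fragment:
  CH3 → C:1 H:3
  CH(CH(CH3)2) → C:4 H:8
  CH(OH) → C:1 H:2 O:1
  CH(C6H5) → C:7 H:6
  CH3 → C:1 H:3
Element totals:
  C: 14
  H: 22
  O: 1
Molecular formula: C14H22O.
  M = 14(12.0) + 22(1.007825) + 15.994915
    = 168.000000 + 22.172150 + 15.994915 = 206.167065

206.1671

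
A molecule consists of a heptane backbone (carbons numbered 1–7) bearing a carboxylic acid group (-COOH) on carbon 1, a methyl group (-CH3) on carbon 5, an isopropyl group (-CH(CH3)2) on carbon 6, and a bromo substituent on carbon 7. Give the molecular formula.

Atom tally by fragment:
  HOOCCH2 → C:2 H:3 O:2
  CH2 → C:1 H:2
  CH2 → C:1 H:2
  CH2 → C:1 H:2
  CH(CH3) → C:2 H:4
  CH(CH(CH3)2) → C:4 H:8
  CH2Br → C:1 H:2 Br:1
Element totals:
  C: 12
  H: 23
  Br: 1
  O: 2

C12H23BrO2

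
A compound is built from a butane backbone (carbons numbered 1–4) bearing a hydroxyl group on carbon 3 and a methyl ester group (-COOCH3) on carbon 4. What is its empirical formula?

C2H4O

Atom tally by fragment:
  CH3 → C:1 H:3
  CH2 → C:1 H:2
  CH(OH) → C:1 H:2 O:1
  CH2COOCH3 → C:3 H:5 O:2
Element totals:
  C: 6
  H: 12
  O: 3
Molecular formula: C6H12O3.
gcd of subscripts = 3; dividing each by 3:
  C: 6/3 = 2
  H: 12/3 = 4
  O: 3/3 = 1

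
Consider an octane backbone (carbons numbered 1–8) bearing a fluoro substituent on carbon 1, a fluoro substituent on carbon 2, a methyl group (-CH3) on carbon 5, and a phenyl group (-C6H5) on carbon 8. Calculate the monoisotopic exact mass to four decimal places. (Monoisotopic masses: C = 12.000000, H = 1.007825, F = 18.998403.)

Atom tally by fragment:
  FCH2 → C:1 H:2 F:1
  CH(F) → C:1 H:1 F:1
  CH2 → C:1 H:2
  CH2 → C:1 H:2
  CH(CH3) → C:2 H:4
  CH2 → C:1 H:2
  CH2 → C:1 H:2
  CH2C6H5 → C:7 H:7
Element totals:
  C: 15
  H: 22
  F: 2
Molecular formula: C15H22F2.
  M = 15(12.0) + 22(1.007825) + 2(18.998403)
    = 180.000000 + 22.172150 + 37.996806 = 240.168956

240.1690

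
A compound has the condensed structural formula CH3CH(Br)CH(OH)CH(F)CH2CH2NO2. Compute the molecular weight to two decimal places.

244.06 g/mol

Atom tally by fragment:
  CH3 → C:1 H:3
  CH(Br) → C:1 H:1 Br:1
  CH(OH) → C:1 H:2 O:1
  CH(F) → C:1 H:1 F:1
  CH2 → C:1 H:2
  CH2NO2 → C:1 H:2 N:1 O:2
Element totals:
  C: 6
  H: 11
  Br: 1
  F: 1
  N: 1
  O: 3
Molecular formula: C6H11BrFNO3.
  M = 6(12.011) + 11(1.008) + 79.904 + 18.998 + 14.007 + 3(15.999)
    = 72.066 + 11.088 + 79.904 + 18.998 + 14.007 + 47.997 = 244.060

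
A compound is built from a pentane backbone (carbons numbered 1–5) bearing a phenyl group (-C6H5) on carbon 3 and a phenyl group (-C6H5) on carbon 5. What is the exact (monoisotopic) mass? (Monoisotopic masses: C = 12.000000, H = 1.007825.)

224.1565

Atom tally by fragment:
  CH3 → C:1 H:3
  CH2 → C:1 H:2
  CH(C6H5) → C:7 H:6
  CH2 → C:1 H:2
  CH2C6H5 → C:7 H:7
Element totals:
  C: 17
  H: 20
Molecular formula: C17H20.
  M = 17(12.0) + 20(1.007825)
    = 204.000000 + 20.156500 = 224.156500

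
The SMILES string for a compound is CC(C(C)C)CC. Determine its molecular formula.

Atom tally by fragment:
  CH3 → C:1 H:3
  CH(CH(CH3)2) → C:4 H:8
  CH2 → C:1 H:2
  CH3 → C:1 H:3
Element totals:
  C: 7
  H: 16

C7H16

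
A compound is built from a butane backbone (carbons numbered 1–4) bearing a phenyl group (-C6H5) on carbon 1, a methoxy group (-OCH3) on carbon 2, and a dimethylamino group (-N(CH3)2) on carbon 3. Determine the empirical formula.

C13H21NO

Atom tally by fragment:
  C6H5CH2 → C:7 H:7
  CH(OCH3) → C:2 H:4 O:1
  CH(N(CH3)2) → C:3 H:7 N:1
  CH3 → C:1 H:3
Element totals:
  C: 13
  H: 21
  N: 1
  O: 1
Molecular formula: C13H21NO.
gcd of subscripts (13, 21, 1, 1) = 1, so the empirical formula equals the molecular formula.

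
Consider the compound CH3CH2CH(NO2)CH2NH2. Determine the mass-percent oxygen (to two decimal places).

27.09%

Atom tally by fragment:
  CH3 → C:1 H:3
  CH2 → C:1 H:2
  CH(NO2) → C:1 H:1 N:1 O:2
  CH2NH2 → C:1 H:4 N:1
Element totals:
  C: 4
  H: 10
  N: 2
  O: 2
Molecular formula: C4H10N2O2.
Molar mass = 118.136 g/mol.
Mass from O: 2 × 15.999 = 31.998 g/mol.
%O = 31.998 / 118.136 × 100 = 27.09%.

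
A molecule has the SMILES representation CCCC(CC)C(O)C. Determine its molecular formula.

C8H18O

Atom tally by fragment:
  CH3 → C:1 H:3
  CH2 → C:1 H:2
  CH2 → C:1 H:2
  CH(C2H5) → C:3 H:6
  CH(OH) → C:1 H:2 O:1
  CH3 → C:1 H:3
Element totals:
  C: 8
  H: 18
  O: 1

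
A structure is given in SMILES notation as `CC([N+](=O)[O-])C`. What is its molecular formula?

C3H7NO2

Atom tally by fragment:
  CH3 → C:1 H:3
  CH(NO2) → C:1 H:1 N:1 O:2
  CH3 → C:1 H:3
Element totals:
  C: 3
  H: 7
  N: 1
  O: 2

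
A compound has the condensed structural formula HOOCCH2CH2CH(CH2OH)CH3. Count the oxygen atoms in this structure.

3

Atom tally by fragment:
  HOOCCH2 → C:2 H:3 O:2
  CH2 → C:1 H:2
  CH(CH2OH) → C:2 H:4 O:1
  CH3 → C:1 H:3
Element totals:
  C: 6
  H: 12
  O: 3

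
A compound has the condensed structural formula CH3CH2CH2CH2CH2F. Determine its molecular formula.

Element totals:
  C: 5
  H: 11
  F: 1

C5H11F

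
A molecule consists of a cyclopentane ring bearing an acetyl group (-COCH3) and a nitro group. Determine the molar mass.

157.17 g/mol

Atom tally by fragment:
  cyclopentane ring core → C:5 H:10
  (− 2 ring H displaced by substituents)
  + COCH3 → C:2 H:3 O:1
  + NO2 → N:1 O:2
Element totals:
  C: 7
  H: 11
  N: 1
  O: 3
Molecular formula: C7H11NO3.
  M = 7(12.011) + 11(1.008) + 14.007 + 3(15.999)
    = 84.077 + 11.088 + 14.007 + 47.997 = 157.169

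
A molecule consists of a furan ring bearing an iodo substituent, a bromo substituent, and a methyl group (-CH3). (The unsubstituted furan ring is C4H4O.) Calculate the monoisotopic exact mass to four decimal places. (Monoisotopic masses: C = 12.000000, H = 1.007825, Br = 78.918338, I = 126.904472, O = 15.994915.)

Atom tally by fragment:
  furan ring core → C:4 H:4 O:1
  (− 3 ring H displaced by substituents)
  + I → I:1
  + Br → Br:1
  + CH3 → C:1 H:3
Element totals:
  C: 5
  H: 4
  Br: 1
  I: 1
  O: 1
Molecular formula: C5H4BrIO.
  M = 5(12.0) + 4(1.007825) + 78.918338 + 126.904472 + 15.994915
    = 60.000000 + 4.031300 + 78.918338 + 126.904472 + 15.994915 = 285.849025

285.8490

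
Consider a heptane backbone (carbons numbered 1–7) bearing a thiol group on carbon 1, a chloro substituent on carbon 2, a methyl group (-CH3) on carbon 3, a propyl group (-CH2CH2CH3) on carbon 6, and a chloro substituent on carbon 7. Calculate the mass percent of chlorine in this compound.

27.56%

Atom tally by fragment:
  HSCH2 → C:1 H:3 S:1
  CH(Cl) → C:1 H:1 Cl:1
  CH(CH3) → C:2 H:4
  CH2 → C:1 H:2
  CH2 → C:1 H:2
  CH(CH2CH2CH3) → C:4 H:8
  CH2Cl → C:1 H:2 Cl:1
Element totals:
  C: 11
  H: 22
  Cl: 2
  S: 1
Molecular formula: C11H22Cl2S.
Molar mass = 257.257 g/mol.
Mass from Cl: 2 × 35.45 = 70.900 g/mol.
%Cl = 70.900 / 257.257 × 100 = 27.56%.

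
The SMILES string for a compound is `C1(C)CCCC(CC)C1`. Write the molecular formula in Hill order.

C9H18

Atom tally by fragment:
  cyclohexane ring core → C:6 H:12
  (− 2 ring H displaced by substituents)
  + CH3 → C:1 H:3
  + C2H5 → C:2 H:5
Element totals:
  C: 9
  H: 18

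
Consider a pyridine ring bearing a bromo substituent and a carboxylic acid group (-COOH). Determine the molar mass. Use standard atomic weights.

Atom tally by fragment:
  pyridine ring core → C:5 H:5 N:1
  (− 2 ring H displaced by substituents)
  + Br → Br:1
  + COOH → C:1 H:1 O:2
Element totals:
  C: 6
  H: 4
  Br: 1
  N: 1
  O: 2
Molecular formula: C6H4BrNO2.
  M = 6(12.011) + 4(1.008) + 79.904 + 14.007 + 2(15.999)
    = 72.066 + 4.032 + 79.904 + 14.007 + 31.998 = 202.007

202.01 g/mol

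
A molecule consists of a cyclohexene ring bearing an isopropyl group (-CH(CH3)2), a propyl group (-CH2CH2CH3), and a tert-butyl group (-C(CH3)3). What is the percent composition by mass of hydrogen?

13.60%

Atom tally by fragment:
  cyclohexene ring core → C:6 H:10
  (− 3 ring H displaced by substituents)
  + CH(CH3)2 → C:3 H:7
  + CH2CH2CH3 → C:3 H:7
  + C(CH3)3 → C:4 H:9
Element totals:
  C: 16
  H: 30
Molecular formula: C16H30.
Molar mass = 222.416 g/mol.
Mass from H: 30 × 1.008 = 30.240 g/mol.
%H = 30.240 / 222.416 × 100 = 13.60%.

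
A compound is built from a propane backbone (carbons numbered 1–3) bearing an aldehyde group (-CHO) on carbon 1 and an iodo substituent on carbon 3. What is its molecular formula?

Atom tally by fragment:
  OHCCH2 → C:2 H:3 O:1
  CH2 → C:1 H:2
  CH2I → C:1 H:2 I:1
Element totals:
  C: 4
  H: 7
  I: 1
  O: 1

C4H7IO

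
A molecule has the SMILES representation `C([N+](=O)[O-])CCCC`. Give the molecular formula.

C5H11NO2

Atom tally by fragment:
  O2NCH2 → C:1 H:2 N:1 O:2
  CH2 → C:1 H:2
  CH2 → C:1 H:2
  CH2 → C:1 H:2
  CH3 → C:1 H:3
Element totals:
  C: 5
  H: 11
  N: 1
  O: 2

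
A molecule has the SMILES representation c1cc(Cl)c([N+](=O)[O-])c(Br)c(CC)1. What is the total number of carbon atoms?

8

Atom tally by fragment:
  benzene ring core → C:6 H:6
  (− 4 ring H displaced by substituents)
  + Cl → Cl:1
  + NO2 → N:1 O:2
  + Br → Br:1
  + C2H5 → C:2 H:5
Element totals:
  C: 8
  H: 7
  Br: 1
  Cl: 1
  N: 1
  O: 2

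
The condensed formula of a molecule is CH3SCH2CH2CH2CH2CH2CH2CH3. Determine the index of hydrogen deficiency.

0

Atom tally by fragment:
  CH3SCH2 → C:2 H:5 S:1
  CH2 → C:1 H:2
  CH2 → C:1 H:2
  CH2 → C:1 H:2
  CH2 → C:1 H:2
  CH2 → C:1 H:2
  CH3 → C:1 H:3
Element totals:
  C: 8
  H: 18
  S: 1
Molecular formula: C8H18S.
DoU = (2C + 2 + N − H − X) / 2 = (2·8 + 2 + 0 − 18 − 0) / 2 = 0.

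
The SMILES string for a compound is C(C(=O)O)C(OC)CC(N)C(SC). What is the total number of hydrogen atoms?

Atom tally by fragment:
  HOOCCH2 → C:2 H:3 O:2
  CH(OCH3) → C:2 H:4 O:1
  CH2 → C:1 H:2
  CH(NH2) → C:1 H:3 N:1
  CH2SCH3 → C:2 H:5 S:1
Element totals:
  C: 8
  H: 17
  N: 1
  O: 3
  S: 1

17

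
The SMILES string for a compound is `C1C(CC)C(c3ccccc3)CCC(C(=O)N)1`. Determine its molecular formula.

Atom tally by fragment:
  cyclohexane ring core → C:6 H:12
  (− 3 ring H displaced by substituents)
  + C2H5 → C:2 H:5
  + C6H5 → C:6 H:5
  + CONH2 → C:1 H:2 O:1 N:1
Element totals:
  C: 15
  H: 21
  N: 1
  O: 1

C15H21NO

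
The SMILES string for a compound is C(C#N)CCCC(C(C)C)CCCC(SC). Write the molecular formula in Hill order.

Atom tally by fragment:
  NCCH2 → C:2 H:2 N:1
  CH2 → C:1 H:2
  CH2 → C:1 H:2
  CH2 → C:1 H:2
  CH(CH(CH3)2) → C:4 H:8
  CH2 → C:1 H:2
  CH2 → C:1 H:2
  CH2 → C:1 H:2
  CH2SCH3 → C:2 H:5 S:1
Element totals:
  C: 14
  H: 27
  N: 1
  S: 1

C14H27NS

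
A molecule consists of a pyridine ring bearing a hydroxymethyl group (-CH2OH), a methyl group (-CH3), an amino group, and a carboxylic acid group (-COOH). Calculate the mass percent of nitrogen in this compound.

Atom tally by fragment:
  pyridine ring core → C:5 H:5 N:1
  (− 4 ring H displaced by substituents)
  + CH2OH → C:1 H:3 O:1
  + CH3 → C:1 H:3
  + NH2 → N:1 H:2
  + COOH → C:1 H:1 O:2
Element totals:
  C: 8
  H: 10
  N: 2
  O: 3
Molecular formula: C8H10N2O3.
Molar mass = 182.179 g/mol.
Mass from N: 2 × 14.007 = 28.014 g/mol.
%N = 28.014 / 182.179 × 100 = 15.38%.

15.38%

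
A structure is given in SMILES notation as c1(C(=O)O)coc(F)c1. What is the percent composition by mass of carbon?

46.17%

Atom tally by fragment:
  furan ring core → C:4 H:4 O:1
  (− 2 ring H displaced by substituents)
  + COOH → C:1 H:1 O:2
  + F → F:1
Element totals:
  C: 5
  H: 3
  F: 1
  O: 3
Molecular formula: C5H3FO3.
Molar mass = 130.074 g/mol.
Mass from C: 5 × 12.011 = 60.055 g/mol.
%C = 60.055 / 130.074 × 100 = 46.17%.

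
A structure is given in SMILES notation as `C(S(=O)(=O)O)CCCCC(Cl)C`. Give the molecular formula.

C7H15ClO3S

Atom tally by fragment:
  HO3SCH2 → C:1 H:3 S:1 O:3
  CH2 → C:1 H:2
  CH2 → C:1 H:2
  CH2 → C:1 H:2
  CH2 → C:1 H:2
  CH(Cl) → C:1 H:1 Cl:1
  CH3 → C:1 H:3
Element totals:
  C: 7
  H: 15
  Cl: 1
  O: 3
  S: 1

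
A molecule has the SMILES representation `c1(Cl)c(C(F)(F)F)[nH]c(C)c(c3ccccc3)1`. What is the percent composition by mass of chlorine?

Atom tally by fragment:
  pyrrole ring core → C:4 H:5 N:1
  (− 4 ring H displaced by substituents)
  + Cl → Cl:1
  + CF3 → C:1 F:3
  + CH3 → C:1 H:3
  + C6H5 → C:6 H:5
Element totals:
  C: 12
  H: 9
  Cl: 1
  F: 3
  N: 1
Molecular formula: C12H9ClF3N.
Molar mass = 259.655 g/mol.
Mass from Cl: 1 × 35.45 = 35.450 g/mol.
%Cl = 35.450 / 259.655 × 100 = 13.65%.

13.65%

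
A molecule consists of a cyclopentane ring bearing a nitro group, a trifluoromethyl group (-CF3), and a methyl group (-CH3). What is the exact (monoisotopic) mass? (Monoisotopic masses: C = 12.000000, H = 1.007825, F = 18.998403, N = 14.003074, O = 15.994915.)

197.0664

Atom tally by fragment:
  cyclopentane ring core → C:5 H:10
  (− 3 ring H displaced by substituents)
  + NO2 → N:1 O:2
  + CF3 → C:1 F:3
  + CH3 → C:1 H:3
Element totals:
  C: 7
  H: 10
  F: 3
  N: 1
  O: 2
Molecular formula: C7H10F3NO2.
  M = 7(12.0) + 10(1.007825) + 3(18.998403) + 14.003074 + 2(15.994915)
    = 84.000000 + 10.078250 + 56.995209 + 14.003074 + 31.989830 = 197.066363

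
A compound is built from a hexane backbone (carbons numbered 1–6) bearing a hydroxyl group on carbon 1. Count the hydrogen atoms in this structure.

14

Atom tally by fragment:
  HOCH2 → C:1 H:3 O:1
  CH2 → C:1 H:2
  CH2 → C:1 H:2
  CH2 → C:1 H:2
  CH2 → C:1 H:2
  CH3 → C:1 H:3
Element totals:
  C: 6
  H: 14
  O: 1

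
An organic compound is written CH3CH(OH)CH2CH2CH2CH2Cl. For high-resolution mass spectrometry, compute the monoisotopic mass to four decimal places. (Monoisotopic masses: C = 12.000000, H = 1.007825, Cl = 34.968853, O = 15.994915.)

136.0655

Element totals:
  C: 6
  H: 13
  Cl: 1
  O: 1
Molecular formula: C6H13ClO.
  M = 6(12.0) + 13(1.007825) + 34.968853 + 15.994915
    = 72.000000 + 13.101725 + 34.968853 + 15.994915 = 136.065493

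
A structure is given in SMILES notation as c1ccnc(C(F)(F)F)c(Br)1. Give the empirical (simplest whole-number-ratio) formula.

Atom tally by fragment:
  pyridine ring core → C:5 H:5 N:1
  (− 2 ring H displaced by substituents)
  + CF3 → C:1 F:3
  + Br → Br:1
Element totals:
  C: 6
  H: 3
  Br: 1
  F: 3
  N: 1
Molecular formula: C6H3BrF3N.
gcd of subscripts (1, 6, 3, 3, 1) = 1, so the empirical formula equals the molecular formula.

C6H3BrF3N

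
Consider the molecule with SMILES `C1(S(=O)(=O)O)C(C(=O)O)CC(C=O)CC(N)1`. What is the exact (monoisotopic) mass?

Atom tally by fragment:
  cyclohexane ring core → C:6 H:12
  (− 4 ring H displaced by substituents)
  + SO3H → S:1 O:3 H:1
  + COOH → C:1 H:1 O:2
  + CHO → C:1 H:1 O:1
  + NH2 → N:1 H:2
Element totals:
  C: 8
  H: 13
  N: 1
  O: 6
  S: 1
Molecular formula: C8H13NO6S.
  M = 8(12.0) + 13(1.007825) + 14.003074 + 6(15.994915) + 31.972071
    = 96.000000 + 13.101725 + 14.003074 + 95.969490 + 31.972071 = 251.046360

251.0464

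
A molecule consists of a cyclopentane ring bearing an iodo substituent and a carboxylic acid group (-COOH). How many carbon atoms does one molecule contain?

6

Atom tally by fragment:
  cyclopentane ring core → C:5 H:10
  (− 2 ring H displaced by substituents)
  + I → I:1
  + COOH → C:1 H:1 O:2
Element totals:
  C: 6
  H: 9
  I: 1
  O: 2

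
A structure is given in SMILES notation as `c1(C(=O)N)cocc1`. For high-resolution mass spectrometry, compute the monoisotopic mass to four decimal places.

111.0320

Atom tally by fragment:
  furan ring core → C:4 H:4 O:1
  (− 1 ring H displaced by substituents)
  + CONH2 → C:1 H:2 O:1 N:1
Element totals:
  C: 5
  H: 5
  N: 1
  O: 2
Molecular formula: C5H5NO2.
  M = 5(12.0) + 5(1.007825) + 14.003074 + 2(15.994915)
    = 60.000000 + 5.039125 + 14.003074 + 31.989830 = 111.032029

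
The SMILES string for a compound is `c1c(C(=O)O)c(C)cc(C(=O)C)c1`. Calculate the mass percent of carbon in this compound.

Atom tally by fragment:
  benzene ring core → C:6 H:6
  (− 3 ring H displaced by substituents)
  + COOH → C:1 H:1 O:2
  + CH3 → C:1 H:3
  + COCH3 → C:2 H:3 O:1
Element totals:
  C: 10
  H: 10
  O: 3
Molecular formula: C10H10O3.
Molar mass = 178.187 g/mol.
Mass from C: 10 × 12.011 = 120.110 g/mol.
%C = 120.110 / 178.187 × 100 = 67.41%.

67.41%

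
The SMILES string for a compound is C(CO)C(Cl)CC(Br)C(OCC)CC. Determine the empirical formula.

Atom tally by fragment:
  HOCH2CH2 → C:2 H:5 O:1
  CH(Cl) → C:1 H:1 Cl:1
  CH2 → C:1 H:2
  CH(Br) → C:1 H:1 Br:1
  CH(OC2H5) → C:3 H:6 O:1
  CH2 → C:1 H:2
  CH3 → C:1 H:3
Element totals:
  C: 10
  H: 20
  Br: 1
  Cl: 1
  O: 2
Molecular formula: C10H20BrClO2.
gcd of subscripts (1, 10, 1, 20, 2) = 1, so the empirical formula equals the molecular formula.

C10H20BrClO2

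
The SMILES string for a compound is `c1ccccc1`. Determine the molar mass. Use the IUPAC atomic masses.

Atom tally by fragment:
  benzene ring core → C:6 H:6
Element totals:
  C: 6
  H: 6
Molecular formula: C6H6.
  M = 6(12.011) + 6(1.008)
    = 72.066 + 6.048 = 78.114

78.11 g/mol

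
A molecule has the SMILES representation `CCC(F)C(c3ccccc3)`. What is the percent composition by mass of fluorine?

12.48%

Atom tally by fragment:
  CH3 → C:1 H:3
  CH2 → C:1 H:2
  CH(F) → C:1 H:1 F:1
  CH2C6H5 → C:7 H:7
Element totals:
  C: 10
  H: 13
  F: 1
Molecular formula: C10H13F.
Molar mass = 152.212 g/mol.
Mass from F: 1 × 18.998 = 18.998 g/mol.
%F = 18.998 / 152.212 × 100 = 12.48%.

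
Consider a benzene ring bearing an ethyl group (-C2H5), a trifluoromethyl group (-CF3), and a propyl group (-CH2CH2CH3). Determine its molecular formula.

C12H15F3

Atom tally by fragment:
  benzene ring core → C:6 H:6
  (− 3 ring H displaced by substituents)
  + C2H5 → C:2 H:5
  + CF3 → C:1 F:3
  + CH2CH2CH3 → C:3 H:7
Element totals:
  C: 12
  H: 15
  F: 3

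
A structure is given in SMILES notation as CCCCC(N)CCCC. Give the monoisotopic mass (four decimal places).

Atom tally by fragment:
  CH3 → C:1 H:3
  CH2 → C:1 H:2
  CH2 → C:1 H:2
  CH2 → C:1 H:2
  CH(NH2) → C:1 H:3 N:1
  CH2 → C:1 H:2
  CH2 → C:1 H:2
  CH2 → C:1 H:2
  CH3 → C:1 H:3
Element totals:
  C: 9
  H: 21
  N: 1
Molecular formula: C9H21N.
  M = 9(12.0) + 21(1.007825) + 14.003074
    = 108.000000 + 21.164325 + 14.003074 = 143.167399

143.1674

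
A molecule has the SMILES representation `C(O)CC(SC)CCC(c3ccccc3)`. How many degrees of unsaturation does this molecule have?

4

Atom tally by fragment:
  HOCH2 → C:1 H:3 O:1
  CH2 → C:1 H:2
  CH(SCH3) → C:2 H:4 S:1
  CH2 → C:1 H:2
  CH2 → C:1 H:2
  CH2C6H5 → C:7 H:7
Element totals:
  C: 13
  H: 20
  O: 1
  S: 1
Molecular formula: C13H20OS.
DoU = (2C + 2 + N − H − X) / 2 = (2·13 + 2 + 0 − 20 − 0) / 2 = 4.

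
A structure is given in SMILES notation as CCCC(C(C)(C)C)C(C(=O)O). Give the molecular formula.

C10H20O2

Atom tally by fragment:
  CH3 → C:1 H:3
  CH2 → C:1 H:2
  CH2 → C:1 H:2
  CH(C(CH3)3) → C:5 H:10
  CH2COOH → C:2 H:3 O:2
Element totals:
  C: 10
  H: 20
  O: 2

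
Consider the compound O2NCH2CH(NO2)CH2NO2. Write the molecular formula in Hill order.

Atom tally by fragment:
  O2NCH2 → C:1 H:2 N:1 O:2
  CH(NO2) → C:1 H:1 N:1 O:2
  CH2NO2 → C:1 H:2 N:1 O:2
Element totals:
  C: 3
  H: 5
  N: 3
  O: 6

C3H5N3O6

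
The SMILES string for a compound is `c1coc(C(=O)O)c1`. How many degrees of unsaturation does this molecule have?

Atom tally by fragment:
  furan ring core → C:4 H:4 O:1
  (− 1 ring H displaced by substituents)
  + COOH → C:1 H:1 O:2
Element totals:
  C: 5
  H: 4
  O: 3
Molecular formula: C5H4O3.
DoU = (2C + 2 + N − H − X) / 2 = (2·5 + 2 + 0 − 4 − 0) / 2 = 4.

4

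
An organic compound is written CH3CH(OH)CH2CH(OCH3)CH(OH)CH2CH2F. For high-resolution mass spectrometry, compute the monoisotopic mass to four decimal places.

Element totals:
  C: 8
  H: 17
  F: 1
  O: 3
Molecular formula: C8H17FO3.
  M = 8(12.0) + 17(1.007825) + 18.998403 + 3(15.994915)
    = 96.000000 + 17.133025 + 18.998403 + 47.984745 = 180.116173

180.1162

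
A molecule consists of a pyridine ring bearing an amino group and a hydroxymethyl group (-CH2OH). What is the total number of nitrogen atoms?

2

Atom tally by fragment:
  pyridine ring core → C:5 H:5 N:1
  (− 2 ring H displaced by substituents)
  + NH2 → N:1 H:2
  + CH2OH → C:1 H:3 O:1
Element totals:
  C: 6
  H: 8
  N: 2
  O: 1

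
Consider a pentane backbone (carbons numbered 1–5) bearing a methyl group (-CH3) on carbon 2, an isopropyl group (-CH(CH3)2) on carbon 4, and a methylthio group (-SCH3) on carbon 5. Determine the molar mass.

174.35 g/mol

Atom tally by fragment:
  CH3 → C:1 H:3
  CH(CH3) → C:2 H:4
  CH2 → C:1 H:2
  CH(CH(CH3)2) → C:4 H:8
  CH2SCH3 → C:2 H:5 S:1
Element totals:
  C: 10
  H: 22
  S: 1
Molecular formula: C10H22S.
  M = 10(12.011) + 22(1.008) + 32.06
    = 120.110 + 22.176 + 32.060 = 174.346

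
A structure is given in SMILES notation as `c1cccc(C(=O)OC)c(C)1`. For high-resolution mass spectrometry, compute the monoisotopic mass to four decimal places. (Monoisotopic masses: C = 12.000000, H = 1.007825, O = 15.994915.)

150.0681

Atom tally by fragment:
  benzene ring core → C:6 H:6
  (− 2 ring H displaced by substituents)
  + COOCH3 → C:2 H:3 O:2
  + CH3 → C:1 H:3
Element totals:
  C: 9
  H: 10
  O: 2
Molecular formula: C9H10O2.
  M = 9(12.0) + 10(1.007825) + 2(15.994915)
    = 108.000000 + 10.078250 + 31.989830 = 150.068080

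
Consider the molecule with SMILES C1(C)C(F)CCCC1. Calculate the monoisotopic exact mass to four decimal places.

Atom tally by fragment:
  cyclohexane ring core → C:6 H:12
  (− 2 ring H displaced by substituents)
  + CH3 → C:1 H:3
  + F → F:1
Element totals:
  C: 7
  H: 13
  F: 1
Molecular formula: C7H13F.
  M = 7(12.0) + 13(1.007825) + 18.998403
    = 84.000000 + 13.101725 + 18.998403 = 116.100128

116.1001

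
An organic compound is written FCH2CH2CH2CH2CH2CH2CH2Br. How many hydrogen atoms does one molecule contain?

14

Element totals:
  C: 7
  H: 14
  Br: 1
  F: 1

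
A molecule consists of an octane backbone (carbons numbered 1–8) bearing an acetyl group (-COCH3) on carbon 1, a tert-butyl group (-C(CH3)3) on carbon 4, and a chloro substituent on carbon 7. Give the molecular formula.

C14H27ClO

Atom tally by fragment:
  CH3COCH2 → C:3 H:5 O:1
  CH2 → C:1 H:2
  CH2 → C:1 H:2
  CH(C(CH3)3) → C:5 H:10
  CH2 → C:1 H:2
  CH2 → C:1 H:2
  CH(Cl) → C:1 H:1 Cl:1
  CH3 → C:1 H:3
Element totals:
  C: 14
  H: 27
  Cl: 1
  O: 1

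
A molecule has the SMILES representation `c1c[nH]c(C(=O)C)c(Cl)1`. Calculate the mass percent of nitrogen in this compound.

Atom tally by fragment:
  pyrrole ring core → C:4 H:5 N:1
  (− 2 ring H displaced by substituents)
  + COCH3 → C:2 H:3 O:1
  + Cl → Cl:1
Element totals:
  C: 6
  H: 6
  Cl: 1
  N: 1
  O: 1
Molecular formula: C6H6ClNO.
Molar mass = 143.570 g/mol.
Mass from N: 1 × 14.007 = 14.007 g/mol.
%N = 14.007 / 143.570 × 100 = 9.76%.

9.76%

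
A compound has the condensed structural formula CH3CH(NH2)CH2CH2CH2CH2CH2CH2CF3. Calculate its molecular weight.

Atom tally by fragment:
  CH3 → C:1 H:3
  CH(NH2) → C:1 H:3 N:1
  CH2 → C:1 H:2
  CH2 → C:1 H:2
  CH2 → C:1 H:2
  CH2 → C:1 H:2
  CH2 → C:1 H:2
  CH2CF3 → C:2 H:2 F:3
Element totals:
  C: 9
  H: 18
  F: 3
  N: 1
Molecular formula: C9H18F3N.
  M = 9(12.011) + 18(1.008) + 3(18.998) + 14.007
    = 108.099 + 18.144 + 56.994 + 14.007 = 197.244

197.24 g/mol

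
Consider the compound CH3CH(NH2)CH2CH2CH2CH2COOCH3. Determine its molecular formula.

C8H17NO2

Atom tally by fragment:
  CH3 → C:1 H:3
  CH(NH2) → C:1 H:3 N:1
  CH2 → C:1 H:2
  CH2 → C:1 H:2
  CH2 → C:1 H:2
  CH2COOCH3 → C:3 H:5 O:2
Element totals:
  C: 8
  H: 17
  N: 1
  O: 2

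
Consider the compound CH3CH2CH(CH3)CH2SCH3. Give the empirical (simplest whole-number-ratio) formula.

Element totals:
  C: 6
  H: 14
  S: 1
Molecular formula: C6H14S.
gcd of subscripts (6, 14, 1) = 1, so the empirical formula equals the molecular formula.

C6H14S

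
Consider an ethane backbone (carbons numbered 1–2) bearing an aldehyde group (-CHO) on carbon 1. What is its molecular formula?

C3H6O

Atom tally by fragment:
  OHCCH2 → C:2 H:3 O:1
  CH3 → C:1 H:3
Element totals:
  C: 3
  H: 6
  O: 1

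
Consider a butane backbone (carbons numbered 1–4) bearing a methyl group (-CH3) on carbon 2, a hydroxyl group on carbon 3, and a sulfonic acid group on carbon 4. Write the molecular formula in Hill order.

Atom tally by fragment:
  CH3 → C:1 H:3
  CH(CH3) → C:2 H:4
  CH(OH) → C:1 H:2 O:1
  CH2SO3H → C:1 H:3 S:1 O:3
Element totals:
  C: 5
  H: 12
  O: 4
  S: 1

C5H12O4S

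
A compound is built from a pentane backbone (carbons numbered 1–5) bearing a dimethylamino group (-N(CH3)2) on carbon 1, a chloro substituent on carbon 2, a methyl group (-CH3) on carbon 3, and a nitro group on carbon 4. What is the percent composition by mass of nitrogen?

Atom tally by fragment:
  (CH3)2NCH2 → C:3 H:8 N:1
  CH(Cl) → C:1 H:1 Cl:1
  CH(CH3) → C:2 H:4
  CH(NO2) → C:1 H:1 N:1 O:2
  CH3 → C:1 H:3
Element totals:
  C: 8
  H: 17
  Cl: 1
  N: 2
  O: 2
Molecular formula: C8H17ClN2O2.
Molar mass = 208.686 g/mol.
Mass from N: 2 × 14.007 = 28.014 g/mol.
%N = 28.014 / 208.686 × 100 = 13.42%.

13.42%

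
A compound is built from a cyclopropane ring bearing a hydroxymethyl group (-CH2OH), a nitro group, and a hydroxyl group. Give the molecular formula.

C4H7NO4

Atom tally by fragment:
  cyclopropane ring core → C:3 H:6
  (− 3 ring H displaced by substituents)
  + CH2OH → C:1 H:3 O:1
  + NO2 → N:1 O:2
  + OH → O:1 H:1
Element totals:
  C: 4
  H: 7
  N: 1
  O: 4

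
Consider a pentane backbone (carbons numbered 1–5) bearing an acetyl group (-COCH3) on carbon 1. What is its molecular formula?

C7H14O

Atom tally by fragment:
  CH3COCH2 → C:3 H:5 O:1
  CH2 → C:1 H:2
  CH2 → C:1 H:2
  CH2 → C:1 H:2
  CH3 → C:1 H:3
Element totals:
  C: 7
  H: 14
  O: 1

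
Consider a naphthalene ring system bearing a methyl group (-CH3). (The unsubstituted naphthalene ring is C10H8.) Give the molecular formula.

Atom tally by fragment:
  naphthalene ring system core → C:10 H:8
  (− 1 ring H displaced by substituents)
  + CH3 → C:1 H:3
Element totals:
  C: 11
  H: 10

C11H10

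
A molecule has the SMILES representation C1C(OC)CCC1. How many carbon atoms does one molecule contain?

Atom tally by fragment:
  cyclopentane ring core → C:5 H:10
  (− 1 ring H displaced by substituents)
  + OCH3 → C:1 H:3 O:1
Element totals:
  C: 6
  H: 12
  O: 1

6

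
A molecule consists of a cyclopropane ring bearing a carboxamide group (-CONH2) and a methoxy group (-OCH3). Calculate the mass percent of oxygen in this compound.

Atom tally by fragment:
  cyclopropane ring core → C:3 H:6
  (− 2 ring H displaced by substituents)
  + CONH2 → C:1 H:2 O:1 N:1
  + OCH3 → C:1 H:3 O:1
Element totals:
  C: 5
  H: 9
  N: 1
  O: 2
Molecular formula: C5H9NO2.
Molar mass = 115.132 g/mol.
Mass from O: 2 × 15.999 = 31.998 g/mol.
%O = 31.998 / 115.132 × 100 = 27.79%.

27.79%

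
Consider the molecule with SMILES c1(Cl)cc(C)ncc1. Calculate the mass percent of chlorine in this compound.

27.79%

Atom tally by fragment:
  pyridine ring core → C:5 H:5 N:1
  (− 2 ring H displaced by substituents)
  + Cl → Cl:1
  + CH3 → C:1 H:3
Element totals:
  C: 6
  H: 6
  Cl: 1
  N: 1
Molecular formula: C6H6ClN.
Molar mass = 127.571 g/mol.
Mass from Cl: 1 × 35.45 = 35.450 g/mol.
%Cl = 35.450 / 127.571 × 100 = 27.79%.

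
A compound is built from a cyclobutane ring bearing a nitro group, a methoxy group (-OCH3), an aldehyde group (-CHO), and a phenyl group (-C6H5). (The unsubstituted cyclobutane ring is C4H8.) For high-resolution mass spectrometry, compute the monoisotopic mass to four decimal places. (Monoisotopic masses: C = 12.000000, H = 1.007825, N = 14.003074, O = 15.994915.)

235.0845

Atom tally by fragment:
  cyclobutane ring core → C:4 H:8
  (− 4 ring H displaced by substituents)
  + NO2 → N:1 O:2
  + OCH3 → C:1 H:3 O:1
  + CHO → C:1 H:1 O:1
  + C6H5 → C:6 H:5
Element totals:
  C: 12
  H: 13
  N: 1
  O: 4
Molecular formula: C12H13NO4.
  M = 12(12.0) + 13(1.007825) + 14.003074 + 4(15.994915)
    = 144.000000 + 13.101725 + 14.003074 + 63.979660 = 235.084459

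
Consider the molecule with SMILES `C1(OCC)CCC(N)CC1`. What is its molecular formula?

C8H17NO

Atom tally by fragment:
  cyclohexane ring core → C:6 H:12
  (− 2 ring H displaced by substituents)
  + OC2H5 → C:2 H:5 O:1
  + NH2 → N:1 H:2
Element totals:
  C: 8
  H: 17
  N: 1
  O: 1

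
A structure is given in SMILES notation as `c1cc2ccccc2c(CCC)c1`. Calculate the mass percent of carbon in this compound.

Atom tally by fragment:
  naphthalene ring system core → C:10 H:8
  (− 1 ring H displaced by substituents)
  + CH2CH2CH3 → C:3 H:7
Element totals:
  C: 13
  H: 14
Molecular formula: C13H14.
Molar mass = 170.255 g/mol.
Mass from C: 13 × 12.011 = 156.143 g/mol.
%C = 156.143 / 170.255 × 100 = 91.71%.

91.71%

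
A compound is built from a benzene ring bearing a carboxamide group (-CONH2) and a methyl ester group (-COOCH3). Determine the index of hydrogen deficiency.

6

Atom tally by fragment:
  benzene ring core → C:6 H:6
  (− 2 ring H displaced by substituents)
  + CONH2 → C:1 H:2 O:1 N:1
  + COOCH3 → C:2 H:3 O:2
Element totals:
  C: 9
  H: 9
  N: 1
  O: 3
Molecular formula: C9H9NO3.
DoU = (2C + 2 + N − H − X) / 2 = (2·9 + 2 + 1 − 9 − 0) / 2 = 6.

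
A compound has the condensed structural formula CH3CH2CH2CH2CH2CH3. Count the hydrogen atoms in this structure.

Element totals:
  C: 6
  H: 14

14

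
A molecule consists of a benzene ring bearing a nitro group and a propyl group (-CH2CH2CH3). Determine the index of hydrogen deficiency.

Atom tally by fragment:
  benzene ring core → C:6 H:6
  (− 2 ring H displaced by substituents)
  + NO2 → N:1 O:2
  + CH2CH2CH3 → C:3 H:7
Element totals:
  C: 9
  H: 11
  N: 1
  O: 2
Molecular formula: C9H11NO2.
DoU = (2C + 2 + N − H − X) / 2 = (2·9 + 2 + 1 − 11 − 0) / 2 = 5.

5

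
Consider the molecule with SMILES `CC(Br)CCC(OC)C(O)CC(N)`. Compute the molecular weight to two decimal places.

254.17 g/mol

Atom tally by fragment:
  CH3 → C:1 H:3
  CH(Br) → C:1 H:1 Br:1
  CH2 → C:1 H:2
  CH2 → C:1 H:2
  CH(OCH3) → C:2 H:4 O:1
  CH(OH) → C:1 H:2 O:1
  CH2 → C:1 H:2
  CH2NH2 → C:1 H:4 N:1
Element totals:
  C: 9
  H: 20
  Br: 1
  N: 1
  O: 2
Molecular formula: C9H20BrNO2.
  M = 9(12.011) + 20(1.008) + 79.904 + 14.007 + 2(15.999)
    = 108.099 + 20.160 + 79.904 + 14.007 + 31.998 = 254.168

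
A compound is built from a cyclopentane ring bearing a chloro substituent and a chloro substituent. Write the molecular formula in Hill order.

Atom tally by fragment:
  cyclopentane ring core → C:5 H:10
  (− 2 ring H displaced by substituents)
  + Cl → Cl:1
  + Cl → Cl:1
Element totals:
  C: 5
  H: 8
  Cl: 2

C5H8Cl2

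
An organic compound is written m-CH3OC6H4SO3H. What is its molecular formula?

C7H8O4S

Element totals:
  C: 7
  H: 8
  O: 4
  S: 1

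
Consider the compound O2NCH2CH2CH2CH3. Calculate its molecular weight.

103.12 g/mol

Atom tally by fragment:
  O2NCH2 → C:1 H:2 N:1 O:2
  CH2 → C:1 H:2
  CH2 → C:1 H:2
  CH3 → C:1 H:3
Element totals:
  C: 4
  H: 9
  N: 1
  O: 2
Molecular formula: C4H9NO2.
  M = 4(12.011) + 9(1.008) + 14.007 + 2(15.999)
    = 48.044 + 9.072 + 14.007 + 31.998 = 103.121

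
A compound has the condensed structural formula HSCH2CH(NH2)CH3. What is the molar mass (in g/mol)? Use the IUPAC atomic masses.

91.17 g/mol

Element totals:
  C: 3
  H: 9
  N: 1
  S: 1
Molecular formula: C3H9NS.
  M = 3(12.011) + 9(1.008) + 14.007 + 32.06
    = 36.033 + 9.072 + 14.007 + 32.060 = 91.172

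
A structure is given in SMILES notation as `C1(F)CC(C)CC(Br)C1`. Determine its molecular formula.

Atom tally by fragment:
  cyclohexane ring core → C:6 H:12
  (− 3 ring H displaced by substituents)
  + F → F:1
  + CH3 → C:1 H:3
  + Br → Br:1
Element totals:
  C: 7
  H: 12
  Br: 1
  F: 1

C7H12BrF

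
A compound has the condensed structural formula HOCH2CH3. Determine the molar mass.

Atom tally by fragment:
  HOCH2 → C:1 H:3 O:1
  CH3 → C:1 H:3
Element totals:
  C: 2
  H: 6
  O: 1
Molecular formula: C2H6O.
  M = 2(12.011) + 6(1.008) + 15.999
    = 24.022 + 6.048 + 15.999 = 46.069

46.07 g/mol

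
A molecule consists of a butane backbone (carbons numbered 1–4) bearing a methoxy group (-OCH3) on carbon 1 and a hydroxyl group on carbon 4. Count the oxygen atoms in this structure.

Atom tally by fragment:
  CH3OCH2 → C:2 H:5 O:1
  CH2 → C:1 H:2
  CH2 → C:1 H:2
  CH2OH → C:1 H:3 O:1
Element totals:
  C: 5
  H: 12
  O: 2

2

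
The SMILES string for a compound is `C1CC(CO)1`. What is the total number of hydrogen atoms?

Atom tally by fragment:
  cyclopropane ring core → C:3 H:6
  (− 1 ring H displaced by substituents)
  + CH2OH → C:1 H:3 O:1
Element totals:
  C: 4
  H: 8
  O: 1

8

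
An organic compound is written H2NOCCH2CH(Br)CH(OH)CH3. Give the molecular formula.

Atom tally by fragment:
  H2NOCCH2 → C:2 H:4 O:1 N:1
  CH(Br) → C:1 H:1 Br:1
  CH(OH) → C:1 H:2 O:1
  CH3 → C:1 H:3
Element totals:
  C: 5
  H: 10
  Br: 1
  N: 1
  O: 2

C5H10BrNO2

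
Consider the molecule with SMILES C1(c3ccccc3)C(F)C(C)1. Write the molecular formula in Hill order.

C10H11F

Atom tally by fragment:
  cyclopropane ring core → C:3 H:6
  (− 3 ring H displaced by substituents)
  + C6H5 → C:6 H:5
  + F → F:1
  + CH3 → C:1 H:3
Element totals:
  C: 10
  H: 11
  F: 1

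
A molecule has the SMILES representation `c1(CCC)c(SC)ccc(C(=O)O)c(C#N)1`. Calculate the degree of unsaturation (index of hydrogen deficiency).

7

Atom tally by fragment:
  benzene ring core → C:6 H:6
  (− 4 ring H displaced by substituents)
  + CH2CH2CH3 → C:3 H:7
  + SCH3 → C:1 H:3 S:1
  + COOH → C:1 H:1 O:2
  + CN → C:1 N:1
Element totals:
  C: 12
  H: 13
  N: 1
  O: 2
  S: 1
Molecular formula: C12H13NO2S.
DoU = (2C + 2 + N − H − X) / 2 = (2·12 + 2 + 1 − 13 − 0) / 2 = 7.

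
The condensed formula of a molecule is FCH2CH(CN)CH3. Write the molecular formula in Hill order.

Atom tally by fragment:
  FCH2 → C:1 H:2 F:1
  CH(CN) → C:2 H:1 N:1
  CH3 → C:1 H:3
Element totals:
  C: 4
  H: 6
  F: 1
  N: 1

C4H6FN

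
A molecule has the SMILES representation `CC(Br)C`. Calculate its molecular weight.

122.99 g/mol

Atom tally by fragment:
  CH3 → C:1 H:3
  CH(Br) → C:1 H:1 Br:1
  CH3 → C:1 H:3
Element totals:
  C: 3
  H: 7
  Br: 1
Molecular formula: C3H7Br.
  M = 3(12.011) + 7(1.008) + 79.904
    = 36.033 + 7.056 + 79.904 = 122.993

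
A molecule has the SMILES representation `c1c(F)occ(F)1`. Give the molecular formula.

Atom tally by fragment:
  furan ring core → C:4 H:4 O:1
  (− 2 ring H displaced by substituents)
  + F → F:1
  + F → F:1
Element totals:
  C: 4
  H: 2
  F: 2
  O: 1

C4H2F2O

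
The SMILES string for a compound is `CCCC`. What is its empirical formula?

C2H5

Atom tally by fragment:
  CH3 → C:1 H:3
  CH2 → C:1 H:2
  CH2 → C:1 H:2
  CH3 → C:1 H:3
Element totals:
  C: 4
  H: 10
Molecular formula: C4H10.
gcd of subscripts = 2; dividing each by 2:
  C: 4/2 = 2
  H: 10/2 = 5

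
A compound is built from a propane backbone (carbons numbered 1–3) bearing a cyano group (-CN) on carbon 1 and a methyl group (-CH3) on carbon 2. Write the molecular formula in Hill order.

Atom tally by fragment:
  NCCH2 → C:2 H:2 N:1
  CH(CH3) → C:2 H:4
  CH3 → C:1 H:3
Element totals:
  C: 5
  H: 9
  N: 1

C5H9N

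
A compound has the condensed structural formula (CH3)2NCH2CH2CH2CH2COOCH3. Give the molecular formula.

Element totals:
  C: 8
  H: 17
  N: 1
  O: 2

C8H17NO2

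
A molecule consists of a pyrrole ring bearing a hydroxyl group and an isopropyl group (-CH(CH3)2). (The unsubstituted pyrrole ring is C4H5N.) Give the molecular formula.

Atom tally by fragment:
  pyrrole ring core → C:4 H:5 N:1
  (− 2 ring H displaced by substituents)
  + OH → O:1 H:1
  + CH(CH3)2 → C:3 H:7
Element totals:
  C: 7
  H: 11
  N: 1
  O: 1

C7H11NO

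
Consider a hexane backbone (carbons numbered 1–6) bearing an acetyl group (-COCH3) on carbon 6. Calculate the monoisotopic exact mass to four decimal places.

Atom tally by fragment:
  CH3 → C:1 H:3
  CH2 → C:1 H:2
  CH2 → C:1 H:2
  CH2 → C:1 H:2
  CH2 → C:1 H:2
  CH2COCH3 → C:3 H:5 O:1
Element totals:
  C: 8
  H: 16
  O: 1
Molecular formula: C8H16O.
  M = 8(12.0) + 16(1.007825) + 15.994915
    = 96.000000 + 16.125200 + 15.994915 = 128.120115

128.1201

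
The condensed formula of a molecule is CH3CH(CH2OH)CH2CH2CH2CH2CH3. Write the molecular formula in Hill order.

C8H18O

Element totals:
  C: 8
  H: 18
  O: 1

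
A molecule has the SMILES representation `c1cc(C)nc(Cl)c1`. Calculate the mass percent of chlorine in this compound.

27.79%

Atom tally by fragment:
  pyridine ring core → C:5 H:5 N:1
  (− 2 ring H displaced by substituents)
  + CH3 → C:1 H:3
  + Cl → Cl:1
Element totals:
  C: 6
  H: 6
  Cl: 1
  N: 1
Molecular formula: C6H6ClN.
Molar mass = 127.571 g/mol.
Mass from Cl: 1 × 35.45 = 35.450 g/mol.
%Cl = 35.450 / 127.571 × 100 = 27.79%.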